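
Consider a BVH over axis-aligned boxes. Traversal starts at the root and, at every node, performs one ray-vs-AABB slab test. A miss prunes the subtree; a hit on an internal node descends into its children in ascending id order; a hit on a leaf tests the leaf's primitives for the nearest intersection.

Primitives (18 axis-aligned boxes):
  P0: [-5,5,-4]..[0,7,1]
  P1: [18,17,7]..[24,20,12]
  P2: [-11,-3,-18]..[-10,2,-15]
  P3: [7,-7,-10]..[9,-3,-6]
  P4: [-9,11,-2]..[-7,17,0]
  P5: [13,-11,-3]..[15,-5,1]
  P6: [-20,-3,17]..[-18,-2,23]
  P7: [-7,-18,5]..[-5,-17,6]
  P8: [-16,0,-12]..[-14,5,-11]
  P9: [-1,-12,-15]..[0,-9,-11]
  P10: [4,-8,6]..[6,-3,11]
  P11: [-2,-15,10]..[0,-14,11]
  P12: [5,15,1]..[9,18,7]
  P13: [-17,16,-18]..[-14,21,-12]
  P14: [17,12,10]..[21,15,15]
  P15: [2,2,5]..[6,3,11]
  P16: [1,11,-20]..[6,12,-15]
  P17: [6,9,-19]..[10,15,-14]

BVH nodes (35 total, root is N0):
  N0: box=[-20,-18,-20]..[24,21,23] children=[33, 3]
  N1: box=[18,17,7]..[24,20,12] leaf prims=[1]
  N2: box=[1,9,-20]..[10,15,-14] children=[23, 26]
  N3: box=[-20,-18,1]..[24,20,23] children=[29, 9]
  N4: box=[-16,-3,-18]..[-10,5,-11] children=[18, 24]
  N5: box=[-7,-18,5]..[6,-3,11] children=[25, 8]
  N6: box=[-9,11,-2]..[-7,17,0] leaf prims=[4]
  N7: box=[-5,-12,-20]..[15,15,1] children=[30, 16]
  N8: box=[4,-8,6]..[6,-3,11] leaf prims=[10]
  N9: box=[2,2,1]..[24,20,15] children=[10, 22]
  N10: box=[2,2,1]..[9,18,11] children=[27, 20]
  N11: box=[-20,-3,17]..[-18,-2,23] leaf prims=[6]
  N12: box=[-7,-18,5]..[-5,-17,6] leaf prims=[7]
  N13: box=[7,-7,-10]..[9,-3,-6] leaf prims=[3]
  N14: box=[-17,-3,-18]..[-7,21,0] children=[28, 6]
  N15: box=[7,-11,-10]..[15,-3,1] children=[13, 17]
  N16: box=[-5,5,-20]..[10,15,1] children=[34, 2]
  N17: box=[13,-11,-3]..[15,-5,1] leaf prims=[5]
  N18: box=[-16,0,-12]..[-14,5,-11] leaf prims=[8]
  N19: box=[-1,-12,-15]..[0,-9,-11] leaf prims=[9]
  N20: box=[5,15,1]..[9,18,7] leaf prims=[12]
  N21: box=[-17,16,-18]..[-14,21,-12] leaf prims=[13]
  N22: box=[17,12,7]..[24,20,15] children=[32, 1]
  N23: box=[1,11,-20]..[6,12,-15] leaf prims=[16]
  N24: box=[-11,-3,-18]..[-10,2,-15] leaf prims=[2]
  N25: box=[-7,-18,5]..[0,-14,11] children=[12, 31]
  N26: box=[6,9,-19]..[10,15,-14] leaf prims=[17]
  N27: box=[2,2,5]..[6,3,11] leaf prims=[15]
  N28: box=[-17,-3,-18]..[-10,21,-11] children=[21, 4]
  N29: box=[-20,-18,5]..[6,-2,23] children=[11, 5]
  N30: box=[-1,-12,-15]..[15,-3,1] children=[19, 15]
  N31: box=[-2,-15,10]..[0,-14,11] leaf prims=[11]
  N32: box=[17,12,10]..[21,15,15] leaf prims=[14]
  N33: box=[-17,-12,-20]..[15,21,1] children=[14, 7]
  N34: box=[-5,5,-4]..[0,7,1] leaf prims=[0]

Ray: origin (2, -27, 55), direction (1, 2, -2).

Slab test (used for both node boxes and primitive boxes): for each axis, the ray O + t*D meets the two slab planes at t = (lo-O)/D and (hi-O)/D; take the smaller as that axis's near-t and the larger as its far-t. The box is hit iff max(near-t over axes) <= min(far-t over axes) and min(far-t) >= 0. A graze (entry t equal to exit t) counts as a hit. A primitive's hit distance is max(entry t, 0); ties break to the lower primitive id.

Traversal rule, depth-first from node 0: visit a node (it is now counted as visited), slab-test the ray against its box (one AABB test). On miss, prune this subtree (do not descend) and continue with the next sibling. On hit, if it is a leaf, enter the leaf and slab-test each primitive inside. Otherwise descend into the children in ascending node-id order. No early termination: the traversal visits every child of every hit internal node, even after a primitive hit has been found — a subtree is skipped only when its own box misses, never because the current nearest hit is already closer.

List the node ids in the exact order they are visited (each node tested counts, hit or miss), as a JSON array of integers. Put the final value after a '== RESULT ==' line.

Trace the traversal:
N0 x:[-22,22] y:[9/2,24] z:[16,75/2] -> hit [16,22], descend [3, 33]
  N3 x:[-22,22] y:[9/2,47/2] z:[16,27] -> hit [16,22], descend [9, 29]
    N9 x:[0,22] y:[29/2,47/2] z:[20,27] -> hit [20,22], descend [10, 22]
      N10 x:[0,7] y:[29/2,45/2] z:[22,27] -> miss, prune
      N22 x:[15,22] y:[39/2,47/2] z:[20,24] -> hit [20,22], descend [1, 32]
        N1 x:[16,22] y:[22,47/2] z:[43/2,24] -> hit [22,22] leaf, test {P1@t=22}
        N32 x:[15,19] y:[39/2,21] z:[20,45/2] -> miss, prune
    N29 x:[-22,4] y:[9/2,25/2] z:[16,25] -> miss, prune
  N33 x:[-19,13] y:[15/2,24] z:[27,75/2] -> miss, prune

9 AABB tests over nodes [0, 3, 9, 10, 22, 1, 32, 29, 33]; 1 leaf entered; closest P1.

== RESULT ==
[0, 3, 9, 10, 22, 1, 32, 29, 33]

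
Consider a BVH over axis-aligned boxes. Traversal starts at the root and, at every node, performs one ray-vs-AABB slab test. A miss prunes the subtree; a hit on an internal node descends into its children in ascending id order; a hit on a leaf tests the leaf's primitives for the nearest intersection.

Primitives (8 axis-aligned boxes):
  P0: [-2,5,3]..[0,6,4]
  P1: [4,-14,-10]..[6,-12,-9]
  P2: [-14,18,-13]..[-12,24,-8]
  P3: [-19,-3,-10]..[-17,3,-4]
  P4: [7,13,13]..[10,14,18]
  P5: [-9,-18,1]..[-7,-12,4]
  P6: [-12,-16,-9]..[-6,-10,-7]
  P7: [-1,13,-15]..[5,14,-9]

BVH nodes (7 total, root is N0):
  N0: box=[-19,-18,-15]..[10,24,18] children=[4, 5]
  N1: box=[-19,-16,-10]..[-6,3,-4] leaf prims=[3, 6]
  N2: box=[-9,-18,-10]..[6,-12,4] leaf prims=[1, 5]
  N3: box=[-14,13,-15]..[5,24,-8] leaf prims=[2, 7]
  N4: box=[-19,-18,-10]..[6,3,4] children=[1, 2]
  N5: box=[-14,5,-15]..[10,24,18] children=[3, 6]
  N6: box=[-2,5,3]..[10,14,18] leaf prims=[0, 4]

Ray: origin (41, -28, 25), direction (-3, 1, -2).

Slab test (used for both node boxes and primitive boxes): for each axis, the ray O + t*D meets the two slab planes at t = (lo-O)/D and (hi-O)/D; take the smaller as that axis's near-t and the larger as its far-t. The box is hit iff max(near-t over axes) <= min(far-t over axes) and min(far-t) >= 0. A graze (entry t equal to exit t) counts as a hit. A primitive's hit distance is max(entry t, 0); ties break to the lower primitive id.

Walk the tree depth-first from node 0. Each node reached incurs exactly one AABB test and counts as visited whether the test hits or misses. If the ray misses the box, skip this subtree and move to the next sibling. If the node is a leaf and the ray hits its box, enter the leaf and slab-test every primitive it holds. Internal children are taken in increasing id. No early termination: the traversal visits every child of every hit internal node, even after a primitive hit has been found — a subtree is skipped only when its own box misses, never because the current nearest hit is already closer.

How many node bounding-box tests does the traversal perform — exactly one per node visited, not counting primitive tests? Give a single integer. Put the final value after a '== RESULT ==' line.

Walk:
N0 x:[31/3,20] y:[10,52] z:[7/2,20] -> hit [31/3,20], descend [4, 5]
  N4 x:[35/3,20] y:[10,31] z:[21/2,35/2] -> hit [35/3,35/2], descend [1, 2]
    N1 x:[47/3,20] y:[12,31] z:[29/2,35/2] -> hit [47/3,35/2] leaf, test {P3(miss), P6@t=16}
    N2 x:[35/3,50/3] y:[10,16] z:[21/2,35/2] -> hit [35/3,16] leaf, test {P1(miss), P5(miss)}
  N5 x:[31/3,55/3] y:[33,52] z:[7/2,20] -> miss, prune

Visited [0, 4, 1, 2, 5]. Tests: 5 box, 2 leaf. Nearest: P6.

== RESULT ==
5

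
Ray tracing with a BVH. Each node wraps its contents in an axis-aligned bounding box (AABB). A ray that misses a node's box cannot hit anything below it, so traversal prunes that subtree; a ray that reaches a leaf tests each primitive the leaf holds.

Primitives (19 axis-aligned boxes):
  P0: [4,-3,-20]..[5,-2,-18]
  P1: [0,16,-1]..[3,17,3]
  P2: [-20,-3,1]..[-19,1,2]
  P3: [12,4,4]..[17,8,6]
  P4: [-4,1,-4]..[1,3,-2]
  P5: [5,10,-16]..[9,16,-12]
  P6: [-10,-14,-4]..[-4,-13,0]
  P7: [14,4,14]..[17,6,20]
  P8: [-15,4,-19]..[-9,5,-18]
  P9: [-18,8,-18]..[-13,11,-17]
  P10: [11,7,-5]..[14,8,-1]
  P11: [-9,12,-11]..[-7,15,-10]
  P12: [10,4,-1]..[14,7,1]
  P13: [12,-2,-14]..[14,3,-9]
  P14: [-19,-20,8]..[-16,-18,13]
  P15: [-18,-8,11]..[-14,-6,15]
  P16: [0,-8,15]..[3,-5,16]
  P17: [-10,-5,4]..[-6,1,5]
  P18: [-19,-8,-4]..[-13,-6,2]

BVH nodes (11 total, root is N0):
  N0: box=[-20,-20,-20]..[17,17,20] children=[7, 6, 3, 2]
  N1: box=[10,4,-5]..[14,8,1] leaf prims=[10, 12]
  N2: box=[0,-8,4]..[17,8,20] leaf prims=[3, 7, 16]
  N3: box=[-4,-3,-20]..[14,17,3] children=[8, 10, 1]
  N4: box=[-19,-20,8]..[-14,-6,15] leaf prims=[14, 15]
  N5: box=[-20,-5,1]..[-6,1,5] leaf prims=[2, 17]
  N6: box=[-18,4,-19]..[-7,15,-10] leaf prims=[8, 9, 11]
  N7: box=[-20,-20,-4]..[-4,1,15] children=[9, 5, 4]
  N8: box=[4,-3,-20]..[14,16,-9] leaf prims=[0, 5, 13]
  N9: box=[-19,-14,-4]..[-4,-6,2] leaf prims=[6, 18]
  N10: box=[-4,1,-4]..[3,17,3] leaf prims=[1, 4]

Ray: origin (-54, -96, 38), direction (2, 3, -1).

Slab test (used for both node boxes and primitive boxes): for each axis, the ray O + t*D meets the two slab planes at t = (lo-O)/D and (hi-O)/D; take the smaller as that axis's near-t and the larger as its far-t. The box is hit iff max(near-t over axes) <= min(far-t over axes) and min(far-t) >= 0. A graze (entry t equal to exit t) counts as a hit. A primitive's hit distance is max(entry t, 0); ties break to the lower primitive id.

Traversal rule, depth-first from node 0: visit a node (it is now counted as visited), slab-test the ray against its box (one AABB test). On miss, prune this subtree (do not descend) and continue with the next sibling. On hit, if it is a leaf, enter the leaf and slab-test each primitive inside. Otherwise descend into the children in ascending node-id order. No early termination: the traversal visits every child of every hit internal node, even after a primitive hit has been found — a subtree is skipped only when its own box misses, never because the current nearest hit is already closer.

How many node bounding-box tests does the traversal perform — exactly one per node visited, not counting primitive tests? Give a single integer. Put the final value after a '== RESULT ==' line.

Traverse from the root:
N0 x:[17,71/2] y:[76/3,113/3] z:[18,58] -> hit [76/3,71/2], descend [2, 3, 6, 7]
  N2 x:[27,71/2] y:[88/3,104/3] z:[18,34] -> hit [88/3,34] leaf, test {P3@t=100/3, P7(miss), P16(miss)}
  N3 x:[25,34] y:[31,113/3] z:[35,58] -> miss, prune
  N6 x:[18,47/2] y:[100/3,37] z:[48,57] -> miss, prune
  N7 x:[17,25] y:[76/3,97/3] z:[23,42] -> miss, prune

Visited [0, 2, 3, 6, 7]. Tests: 5 box, 1 leaf. Nearest: P3.

== RESULT ==
5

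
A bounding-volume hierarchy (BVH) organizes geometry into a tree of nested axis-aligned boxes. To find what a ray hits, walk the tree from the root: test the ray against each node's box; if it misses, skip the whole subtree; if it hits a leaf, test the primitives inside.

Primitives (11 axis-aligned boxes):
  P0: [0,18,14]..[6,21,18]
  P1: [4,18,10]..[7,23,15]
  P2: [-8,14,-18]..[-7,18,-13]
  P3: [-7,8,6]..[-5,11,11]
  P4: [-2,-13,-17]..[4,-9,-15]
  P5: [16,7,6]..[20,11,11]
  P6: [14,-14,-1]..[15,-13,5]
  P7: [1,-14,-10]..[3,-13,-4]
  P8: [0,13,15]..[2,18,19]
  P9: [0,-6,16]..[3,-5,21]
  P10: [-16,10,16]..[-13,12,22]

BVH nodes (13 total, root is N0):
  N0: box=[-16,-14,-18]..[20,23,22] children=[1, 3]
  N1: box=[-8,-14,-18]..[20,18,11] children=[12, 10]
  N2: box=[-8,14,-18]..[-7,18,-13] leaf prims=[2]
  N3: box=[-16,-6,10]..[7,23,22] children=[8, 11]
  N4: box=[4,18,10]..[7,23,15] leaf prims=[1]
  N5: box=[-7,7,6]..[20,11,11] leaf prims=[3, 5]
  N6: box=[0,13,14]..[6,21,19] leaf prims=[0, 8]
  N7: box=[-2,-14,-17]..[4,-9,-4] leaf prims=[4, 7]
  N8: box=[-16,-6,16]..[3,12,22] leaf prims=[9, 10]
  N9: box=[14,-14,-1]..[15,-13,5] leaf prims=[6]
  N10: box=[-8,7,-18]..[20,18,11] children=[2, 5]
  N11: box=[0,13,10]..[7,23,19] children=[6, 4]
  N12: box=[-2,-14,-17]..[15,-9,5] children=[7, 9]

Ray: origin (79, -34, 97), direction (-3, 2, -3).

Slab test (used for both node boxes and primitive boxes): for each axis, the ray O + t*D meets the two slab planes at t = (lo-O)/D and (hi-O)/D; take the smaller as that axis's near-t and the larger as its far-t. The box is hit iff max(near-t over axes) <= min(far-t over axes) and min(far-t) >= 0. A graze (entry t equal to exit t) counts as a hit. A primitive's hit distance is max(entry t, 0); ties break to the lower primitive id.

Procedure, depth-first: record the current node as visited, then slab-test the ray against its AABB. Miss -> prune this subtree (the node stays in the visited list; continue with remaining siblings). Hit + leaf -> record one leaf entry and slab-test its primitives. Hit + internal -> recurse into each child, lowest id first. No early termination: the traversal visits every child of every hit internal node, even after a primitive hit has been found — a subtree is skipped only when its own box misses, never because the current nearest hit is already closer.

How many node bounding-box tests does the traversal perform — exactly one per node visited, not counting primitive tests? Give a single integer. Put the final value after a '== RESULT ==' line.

Traverse from the root:
N0 x:[59/3,95/3] y:[10,57/2] z:[25,115/3] -> hit [25,57/2], descend [1, 3]
  N1 x:[59/3,29] y:[10,26] z:[86/3,115/3] -> miss, prune
  N3 x:[24,95/3] y:[14,57/2] z:[25,29] -> hit [25,57/2], descend [8, 11]
    N8 x:[76/3,95/3] y:[14,23] z:[25,27] -> miss, prune
    N11 x:[24,79/3] y:[47/2,57/2] z:[26,29] -> hit [26,79/3], descend [4, 6]
      N4 x:[24,25] y:[26,57/2] z:[82/3,29] -> miss, prune
      N6 x:[73/3,79/3] y:[47/2,55/2] z:[26,83/3] -> hit [26,79/3] leaf, test {P0@t=79/3, P8@t=26}

7 AABB tests over nodes [0, 1, 3, 8, 11, 4, 6]; 1 leaf entered; closest P8.

== RESULT ==
7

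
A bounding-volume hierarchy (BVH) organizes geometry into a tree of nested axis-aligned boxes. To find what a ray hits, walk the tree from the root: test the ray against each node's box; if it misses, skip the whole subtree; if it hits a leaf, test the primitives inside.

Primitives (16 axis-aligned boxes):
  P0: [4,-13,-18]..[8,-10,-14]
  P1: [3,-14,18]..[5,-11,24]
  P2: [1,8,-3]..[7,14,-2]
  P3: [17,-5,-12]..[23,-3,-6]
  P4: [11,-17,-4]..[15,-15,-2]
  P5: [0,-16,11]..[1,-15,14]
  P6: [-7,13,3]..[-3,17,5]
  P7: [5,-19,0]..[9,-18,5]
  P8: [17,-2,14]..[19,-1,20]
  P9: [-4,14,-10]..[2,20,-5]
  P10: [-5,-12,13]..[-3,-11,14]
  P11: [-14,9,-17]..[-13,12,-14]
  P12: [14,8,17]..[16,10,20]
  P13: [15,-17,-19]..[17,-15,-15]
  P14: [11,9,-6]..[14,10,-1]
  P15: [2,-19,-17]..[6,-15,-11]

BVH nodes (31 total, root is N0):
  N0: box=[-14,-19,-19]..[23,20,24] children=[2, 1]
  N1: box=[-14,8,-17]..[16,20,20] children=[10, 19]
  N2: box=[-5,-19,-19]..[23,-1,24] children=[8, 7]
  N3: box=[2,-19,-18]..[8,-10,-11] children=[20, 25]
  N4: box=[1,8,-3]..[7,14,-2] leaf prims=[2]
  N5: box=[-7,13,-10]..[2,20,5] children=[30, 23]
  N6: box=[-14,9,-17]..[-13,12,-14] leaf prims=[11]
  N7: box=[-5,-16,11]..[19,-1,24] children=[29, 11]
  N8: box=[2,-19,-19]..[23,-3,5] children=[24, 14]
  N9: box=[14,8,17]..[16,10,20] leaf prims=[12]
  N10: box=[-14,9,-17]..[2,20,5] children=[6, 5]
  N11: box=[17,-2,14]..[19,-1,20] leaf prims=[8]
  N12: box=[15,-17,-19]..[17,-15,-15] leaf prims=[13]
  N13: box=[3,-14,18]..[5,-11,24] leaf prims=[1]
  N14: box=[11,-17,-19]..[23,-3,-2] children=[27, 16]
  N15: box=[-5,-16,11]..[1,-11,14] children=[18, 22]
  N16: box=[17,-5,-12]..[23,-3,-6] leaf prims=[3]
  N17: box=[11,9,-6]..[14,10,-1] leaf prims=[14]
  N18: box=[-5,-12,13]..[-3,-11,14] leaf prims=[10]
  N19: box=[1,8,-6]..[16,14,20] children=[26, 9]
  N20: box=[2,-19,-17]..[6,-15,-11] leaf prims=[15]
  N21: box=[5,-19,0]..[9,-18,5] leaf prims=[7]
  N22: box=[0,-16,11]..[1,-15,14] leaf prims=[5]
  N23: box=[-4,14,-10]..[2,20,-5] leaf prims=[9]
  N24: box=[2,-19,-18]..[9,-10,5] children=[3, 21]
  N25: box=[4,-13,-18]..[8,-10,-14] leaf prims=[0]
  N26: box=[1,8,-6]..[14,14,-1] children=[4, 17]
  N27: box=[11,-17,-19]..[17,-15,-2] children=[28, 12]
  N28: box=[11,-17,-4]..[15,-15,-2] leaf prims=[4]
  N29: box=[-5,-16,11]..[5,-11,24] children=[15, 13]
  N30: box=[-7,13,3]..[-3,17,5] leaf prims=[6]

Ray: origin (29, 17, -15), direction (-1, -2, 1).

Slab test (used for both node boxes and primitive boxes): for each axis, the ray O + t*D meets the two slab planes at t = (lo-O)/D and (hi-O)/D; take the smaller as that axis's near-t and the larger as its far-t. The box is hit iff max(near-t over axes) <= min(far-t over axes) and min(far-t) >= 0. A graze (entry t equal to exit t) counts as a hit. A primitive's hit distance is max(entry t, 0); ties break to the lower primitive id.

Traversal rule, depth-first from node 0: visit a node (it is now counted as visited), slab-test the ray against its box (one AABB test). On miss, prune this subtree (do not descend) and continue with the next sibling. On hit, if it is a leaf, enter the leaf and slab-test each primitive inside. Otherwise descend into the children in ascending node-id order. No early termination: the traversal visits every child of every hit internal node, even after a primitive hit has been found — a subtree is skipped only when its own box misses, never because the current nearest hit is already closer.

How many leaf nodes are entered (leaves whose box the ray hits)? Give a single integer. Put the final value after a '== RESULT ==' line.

Traverse from the root:
N0 x:[6,43] y:[-3/2,18] z:[-4,39] -> hit [6,18], descend [1, 2]
  N1 x:[13,43] y:[-3/2,9/2] z:[-2,35] -> miss, prune
  N2 x:[6,34] y:[9,18] z:[-4,39] -> hit [9,18], descend [7, 8]
    N7 x:[10,34] y:[9,33/2] z:[26,39] -> miss, prune
    N8 x:[6,27] y:[10,18] z:[-4,20] -> hit [10,18], descend [14, 24]
      N14 x:[6,18] y:[10,17] z:[-4,13] -> hit [10,13], descend [16, 27]
        N16 x:[6,12] y:[10,11] z:[3,9] -> miss, prune
        N27 x:[12,18] y:[16,17] z:[-4,13] -> miss, prune
      N24 x:[20,27] y:[27/2,18] z:[-3,20] -> miss, prune

Visited [0, 1, 2, 7, 8, 14, 16, 27, 24]. Tests: 9 box, 0 leaf. Nearest: miss.

== RESULT ==
0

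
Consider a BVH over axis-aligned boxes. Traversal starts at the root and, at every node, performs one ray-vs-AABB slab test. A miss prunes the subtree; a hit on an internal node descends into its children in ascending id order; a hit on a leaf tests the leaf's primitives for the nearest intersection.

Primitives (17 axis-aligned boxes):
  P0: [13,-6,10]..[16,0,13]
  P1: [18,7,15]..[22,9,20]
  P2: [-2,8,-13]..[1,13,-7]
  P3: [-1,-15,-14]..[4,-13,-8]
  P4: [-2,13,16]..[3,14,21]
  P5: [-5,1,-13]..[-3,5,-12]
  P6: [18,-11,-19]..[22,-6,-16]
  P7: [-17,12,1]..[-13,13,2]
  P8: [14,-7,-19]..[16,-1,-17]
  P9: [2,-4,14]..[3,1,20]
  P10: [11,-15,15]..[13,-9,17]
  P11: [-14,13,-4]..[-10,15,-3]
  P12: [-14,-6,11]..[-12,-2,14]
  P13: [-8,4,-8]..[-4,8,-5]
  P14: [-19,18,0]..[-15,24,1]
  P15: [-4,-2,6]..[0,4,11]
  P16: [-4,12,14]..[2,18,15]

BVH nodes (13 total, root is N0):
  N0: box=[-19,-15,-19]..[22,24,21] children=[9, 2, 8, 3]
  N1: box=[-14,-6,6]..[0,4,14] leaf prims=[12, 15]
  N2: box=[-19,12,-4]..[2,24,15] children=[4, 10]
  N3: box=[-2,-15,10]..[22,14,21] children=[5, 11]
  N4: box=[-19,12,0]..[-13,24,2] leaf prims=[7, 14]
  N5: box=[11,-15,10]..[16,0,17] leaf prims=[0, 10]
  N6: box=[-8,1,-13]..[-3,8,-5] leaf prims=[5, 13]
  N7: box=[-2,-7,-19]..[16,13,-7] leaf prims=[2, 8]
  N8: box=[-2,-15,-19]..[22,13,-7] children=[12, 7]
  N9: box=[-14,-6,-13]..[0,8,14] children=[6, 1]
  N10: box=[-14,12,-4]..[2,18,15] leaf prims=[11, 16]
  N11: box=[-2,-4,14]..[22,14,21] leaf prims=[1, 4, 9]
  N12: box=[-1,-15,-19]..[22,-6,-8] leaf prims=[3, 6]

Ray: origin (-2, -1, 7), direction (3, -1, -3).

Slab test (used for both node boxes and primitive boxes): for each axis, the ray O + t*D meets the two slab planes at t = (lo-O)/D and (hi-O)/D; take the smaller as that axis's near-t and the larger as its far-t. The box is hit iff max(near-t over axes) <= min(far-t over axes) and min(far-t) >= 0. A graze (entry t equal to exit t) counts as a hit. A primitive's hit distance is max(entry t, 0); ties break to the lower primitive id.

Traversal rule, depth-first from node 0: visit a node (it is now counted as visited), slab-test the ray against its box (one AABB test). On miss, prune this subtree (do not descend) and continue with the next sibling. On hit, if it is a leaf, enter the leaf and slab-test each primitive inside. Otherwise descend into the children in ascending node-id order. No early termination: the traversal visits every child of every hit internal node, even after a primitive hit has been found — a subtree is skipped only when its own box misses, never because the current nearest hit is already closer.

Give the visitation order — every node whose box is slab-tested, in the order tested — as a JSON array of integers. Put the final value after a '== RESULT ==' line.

Walk:
N0 x:[-17/3,8] y:[-25,14] z:[-14/3,26/3] -> hit [-14/3,8], descend [2, 3, 8, 9]
  N2 x:[-17/3,4/3] y:[-25,-13] z:[-8/3,11/3] -> miss, prune
  N3 x:[0,8] y:[-15,14] z:[-14/3,-1] -> miss, prune
  N8 x:[0,8] y:[-14,14] z:[14/3,26/3] -> hit [14/3,8], descend [7, 12]
    N7 x:[0,6] y:[-14,6] z:[14/3,26/3] -> hit [14/3,6] leaf, test {P2(miss), P8(miss)}
    N12 x:[1/3,8] y:[5,14] z:[5,26/3] -> hit [5,8] leaf, test {P3(miss), P6@t=23/3}
  N9 x:[-4,2/3] y:[-9,5] z:[-7/3,20/3] -> hit [-7/3,2/3], descend [1, 6]
    N1 x:[-4,2/3] y:[-5,5] z:[-7/3,1/3] -> hit [-7/3,1/3] leaf, test {P12(miss), P15@t=0}
    N6 x:[-2,-1/3] y:[-9,-2] z:[4,20/3] -> miss, prune

order=[0, 2, 3, 8, 7, 12, 9, 1, 6]  |boxes|=9  |leaves|=3  hit=P15

== RESULT ==
[0, 2, 3, 8, 7, 12, 9, 1, 6]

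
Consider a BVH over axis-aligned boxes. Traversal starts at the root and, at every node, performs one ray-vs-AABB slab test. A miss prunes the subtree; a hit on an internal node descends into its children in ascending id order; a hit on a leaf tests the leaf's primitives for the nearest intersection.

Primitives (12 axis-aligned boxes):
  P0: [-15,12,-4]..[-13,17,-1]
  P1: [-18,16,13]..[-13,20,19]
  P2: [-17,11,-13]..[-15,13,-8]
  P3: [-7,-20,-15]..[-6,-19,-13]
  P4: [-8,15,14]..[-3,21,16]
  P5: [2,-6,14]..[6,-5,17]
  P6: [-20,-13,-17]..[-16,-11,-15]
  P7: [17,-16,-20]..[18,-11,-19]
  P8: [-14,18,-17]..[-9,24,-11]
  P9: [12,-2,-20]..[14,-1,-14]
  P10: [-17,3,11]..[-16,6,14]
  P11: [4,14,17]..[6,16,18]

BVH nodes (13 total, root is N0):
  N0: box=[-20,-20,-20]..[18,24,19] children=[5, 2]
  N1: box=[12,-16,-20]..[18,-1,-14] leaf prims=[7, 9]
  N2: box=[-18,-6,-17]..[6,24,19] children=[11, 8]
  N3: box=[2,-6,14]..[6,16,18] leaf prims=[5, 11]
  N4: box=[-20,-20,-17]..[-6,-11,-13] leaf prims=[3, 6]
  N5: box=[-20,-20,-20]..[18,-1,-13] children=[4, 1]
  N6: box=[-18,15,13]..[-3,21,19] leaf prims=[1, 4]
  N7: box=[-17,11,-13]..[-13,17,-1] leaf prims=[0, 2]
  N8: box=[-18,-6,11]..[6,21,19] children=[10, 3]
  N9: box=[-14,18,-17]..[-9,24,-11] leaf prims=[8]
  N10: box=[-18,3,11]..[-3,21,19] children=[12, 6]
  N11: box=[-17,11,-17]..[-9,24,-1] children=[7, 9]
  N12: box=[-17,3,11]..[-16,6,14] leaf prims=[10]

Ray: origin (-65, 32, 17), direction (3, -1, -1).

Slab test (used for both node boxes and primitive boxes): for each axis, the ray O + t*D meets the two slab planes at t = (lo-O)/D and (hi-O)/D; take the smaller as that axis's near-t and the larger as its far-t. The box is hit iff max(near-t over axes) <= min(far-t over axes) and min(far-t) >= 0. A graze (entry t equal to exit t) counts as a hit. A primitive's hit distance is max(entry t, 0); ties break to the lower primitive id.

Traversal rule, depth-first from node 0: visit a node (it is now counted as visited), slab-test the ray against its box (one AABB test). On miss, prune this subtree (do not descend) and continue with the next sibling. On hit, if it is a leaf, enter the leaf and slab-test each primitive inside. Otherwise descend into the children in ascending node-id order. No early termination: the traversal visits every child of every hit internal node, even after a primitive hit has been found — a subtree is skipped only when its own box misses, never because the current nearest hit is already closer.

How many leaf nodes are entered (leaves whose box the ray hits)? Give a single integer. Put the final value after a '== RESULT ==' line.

Trace the traversal:
N0 x:[15,83/3] y:[8,52] z:[-2,37] -> hit [15,83/3], descend [2, 5]
  N2 x:[47/3,71/3] y:[8,38] z:[-2,34] -> hit [47/3,71/3], descend [8, 11]
    N8 x:[47/3,71/3] y:[11,38] z:[-2,6] -> miss, prune
    N11 x:[16,56/3] y:[8,21] z:[18,34] -> hit [18,56/3], descend [7, 9]
      N7 x:[16,52/3] y:[15,21] z:[18,30] -> miss, prune
      N9 x:[17,56/3] y:[8,14] z:[28,34] -> miss, prune
  N5 x:[15,83/3] y:[33,52] z:[30,37] -> miss, prune

Visited [0, 2, 8, 11, 7, 9, 5]. Tests: 7 box, 0 leaf. Nearest: miss.

== RESULT ==
0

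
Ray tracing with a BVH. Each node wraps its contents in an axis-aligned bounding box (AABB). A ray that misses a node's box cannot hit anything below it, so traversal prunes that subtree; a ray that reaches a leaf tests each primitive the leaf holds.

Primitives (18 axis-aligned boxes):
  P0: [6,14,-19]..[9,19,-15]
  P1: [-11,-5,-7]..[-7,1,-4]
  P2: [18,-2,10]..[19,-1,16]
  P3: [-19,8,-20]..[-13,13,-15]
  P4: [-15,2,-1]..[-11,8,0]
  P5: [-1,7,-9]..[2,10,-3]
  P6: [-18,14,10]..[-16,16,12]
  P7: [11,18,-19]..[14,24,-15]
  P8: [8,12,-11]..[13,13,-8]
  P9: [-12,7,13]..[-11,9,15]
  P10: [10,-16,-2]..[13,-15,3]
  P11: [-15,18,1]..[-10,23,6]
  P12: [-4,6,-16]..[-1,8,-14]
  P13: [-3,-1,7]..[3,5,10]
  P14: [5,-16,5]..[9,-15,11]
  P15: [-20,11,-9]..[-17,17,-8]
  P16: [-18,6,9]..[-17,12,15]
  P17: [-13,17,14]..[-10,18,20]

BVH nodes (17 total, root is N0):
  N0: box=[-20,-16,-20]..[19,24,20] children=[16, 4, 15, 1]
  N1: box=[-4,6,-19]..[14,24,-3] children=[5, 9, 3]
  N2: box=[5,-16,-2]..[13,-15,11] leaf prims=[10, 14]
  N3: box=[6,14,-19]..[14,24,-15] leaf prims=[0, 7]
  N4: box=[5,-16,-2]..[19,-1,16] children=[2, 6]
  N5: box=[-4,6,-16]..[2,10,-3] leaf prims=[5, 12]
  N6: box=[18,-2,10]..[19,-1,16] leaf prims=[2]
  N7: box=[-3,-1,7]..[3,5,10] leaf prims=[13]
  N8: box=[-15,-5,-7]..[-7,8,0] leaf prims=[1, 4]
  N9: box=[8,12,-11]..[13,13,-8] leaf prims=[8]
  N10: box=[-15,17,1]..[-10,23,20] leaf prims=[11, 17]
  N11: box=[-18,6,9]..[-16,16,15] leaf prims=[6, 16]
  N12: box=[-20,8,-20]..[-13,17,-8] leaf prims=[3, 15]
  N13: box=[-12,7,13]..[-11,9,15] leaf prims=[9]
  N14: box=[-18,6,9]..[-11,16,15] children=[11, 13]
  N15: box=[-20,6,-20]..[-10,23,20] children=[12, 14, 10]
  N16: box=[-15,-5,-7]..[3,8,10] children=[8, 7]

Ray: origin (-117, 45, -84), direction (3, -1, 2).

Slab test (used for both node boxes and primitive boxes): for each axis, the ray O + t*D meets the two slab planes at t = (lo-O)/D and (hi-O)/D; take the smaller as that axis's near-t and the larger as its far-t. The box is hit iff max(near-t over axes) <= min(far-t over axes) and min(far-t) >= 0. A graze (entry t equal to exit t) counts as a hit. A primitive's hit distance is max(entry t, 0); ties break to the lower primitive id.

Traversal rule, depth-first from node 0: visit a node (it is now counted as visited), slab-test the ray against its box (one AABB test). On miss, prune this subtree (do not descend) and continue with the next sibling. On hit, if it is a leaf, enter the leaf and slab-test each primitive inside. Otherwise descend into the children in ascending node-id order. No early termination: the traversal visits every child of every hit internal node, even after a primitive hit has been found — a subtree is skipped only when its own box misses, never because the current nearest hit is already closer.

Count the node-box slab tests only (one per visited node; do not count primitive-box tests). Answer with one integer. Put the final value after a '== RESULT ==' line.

Walk:
N0 x:[97/3,136/3] y:[21,61] z:[32,52] -> hit [97/3,136/3], descend [1, 4, 15, 16]
  N1 x:[113/3,131/3] y:[21,39] z:[65/2,81/2] -> hit [113/3,39], descend [3, 5, 9]
    N3 x:[41,131/3] y:[21,31] z:[65/2,69/2] -> miss, prune
    N5 x:[113/3,119/3] y:[35,39] z:[34,81/2] -> hit [113/3,39] leaf, test {P5(miss), P12(miss)}
    N9 x:[125/3,130/3] y:[32,33] z:[73/2,38] -> miss, prune
  N4 x:[122/3,136/3] y:[46,61] z:[41,50] -> miss, prune
  N15 x:[97/3,107/3] y:[22,39] z:[32,52] -> hit [97/3,107/3], descend [10, 12, 14]
    N10 x:[34,107/3] y:[22,28] z:[85/2,52] -> miss, prune
    N12 x:[97/3,104/3] y:[28,37] z:[32,38] -> hit [97/3,104/3] leaf, test {P3@t=98/3, P15(miss)}
    N14 x:[33,106/3] y:[29,39] z:[93/2,99/2] -> miss, prune
  N16 x:[34,40] y:[37,50] z:[77/2,47] -> hit [77/2,40], descend [7, 8]
    N7 x:[38,40] y:[40,46] z:[91/2,47] -> miss, prune
    N8 x:[34,110/3] y:[37,50] z:[77/2,42] -> miss, prune

Summary -> nodes [0, 1, 3, 5, 9, 4, 15, 10, 12, 14, 16, 7, 8]; box-tests=13; leaf-entries=2; first=P3

== RESULT ==
13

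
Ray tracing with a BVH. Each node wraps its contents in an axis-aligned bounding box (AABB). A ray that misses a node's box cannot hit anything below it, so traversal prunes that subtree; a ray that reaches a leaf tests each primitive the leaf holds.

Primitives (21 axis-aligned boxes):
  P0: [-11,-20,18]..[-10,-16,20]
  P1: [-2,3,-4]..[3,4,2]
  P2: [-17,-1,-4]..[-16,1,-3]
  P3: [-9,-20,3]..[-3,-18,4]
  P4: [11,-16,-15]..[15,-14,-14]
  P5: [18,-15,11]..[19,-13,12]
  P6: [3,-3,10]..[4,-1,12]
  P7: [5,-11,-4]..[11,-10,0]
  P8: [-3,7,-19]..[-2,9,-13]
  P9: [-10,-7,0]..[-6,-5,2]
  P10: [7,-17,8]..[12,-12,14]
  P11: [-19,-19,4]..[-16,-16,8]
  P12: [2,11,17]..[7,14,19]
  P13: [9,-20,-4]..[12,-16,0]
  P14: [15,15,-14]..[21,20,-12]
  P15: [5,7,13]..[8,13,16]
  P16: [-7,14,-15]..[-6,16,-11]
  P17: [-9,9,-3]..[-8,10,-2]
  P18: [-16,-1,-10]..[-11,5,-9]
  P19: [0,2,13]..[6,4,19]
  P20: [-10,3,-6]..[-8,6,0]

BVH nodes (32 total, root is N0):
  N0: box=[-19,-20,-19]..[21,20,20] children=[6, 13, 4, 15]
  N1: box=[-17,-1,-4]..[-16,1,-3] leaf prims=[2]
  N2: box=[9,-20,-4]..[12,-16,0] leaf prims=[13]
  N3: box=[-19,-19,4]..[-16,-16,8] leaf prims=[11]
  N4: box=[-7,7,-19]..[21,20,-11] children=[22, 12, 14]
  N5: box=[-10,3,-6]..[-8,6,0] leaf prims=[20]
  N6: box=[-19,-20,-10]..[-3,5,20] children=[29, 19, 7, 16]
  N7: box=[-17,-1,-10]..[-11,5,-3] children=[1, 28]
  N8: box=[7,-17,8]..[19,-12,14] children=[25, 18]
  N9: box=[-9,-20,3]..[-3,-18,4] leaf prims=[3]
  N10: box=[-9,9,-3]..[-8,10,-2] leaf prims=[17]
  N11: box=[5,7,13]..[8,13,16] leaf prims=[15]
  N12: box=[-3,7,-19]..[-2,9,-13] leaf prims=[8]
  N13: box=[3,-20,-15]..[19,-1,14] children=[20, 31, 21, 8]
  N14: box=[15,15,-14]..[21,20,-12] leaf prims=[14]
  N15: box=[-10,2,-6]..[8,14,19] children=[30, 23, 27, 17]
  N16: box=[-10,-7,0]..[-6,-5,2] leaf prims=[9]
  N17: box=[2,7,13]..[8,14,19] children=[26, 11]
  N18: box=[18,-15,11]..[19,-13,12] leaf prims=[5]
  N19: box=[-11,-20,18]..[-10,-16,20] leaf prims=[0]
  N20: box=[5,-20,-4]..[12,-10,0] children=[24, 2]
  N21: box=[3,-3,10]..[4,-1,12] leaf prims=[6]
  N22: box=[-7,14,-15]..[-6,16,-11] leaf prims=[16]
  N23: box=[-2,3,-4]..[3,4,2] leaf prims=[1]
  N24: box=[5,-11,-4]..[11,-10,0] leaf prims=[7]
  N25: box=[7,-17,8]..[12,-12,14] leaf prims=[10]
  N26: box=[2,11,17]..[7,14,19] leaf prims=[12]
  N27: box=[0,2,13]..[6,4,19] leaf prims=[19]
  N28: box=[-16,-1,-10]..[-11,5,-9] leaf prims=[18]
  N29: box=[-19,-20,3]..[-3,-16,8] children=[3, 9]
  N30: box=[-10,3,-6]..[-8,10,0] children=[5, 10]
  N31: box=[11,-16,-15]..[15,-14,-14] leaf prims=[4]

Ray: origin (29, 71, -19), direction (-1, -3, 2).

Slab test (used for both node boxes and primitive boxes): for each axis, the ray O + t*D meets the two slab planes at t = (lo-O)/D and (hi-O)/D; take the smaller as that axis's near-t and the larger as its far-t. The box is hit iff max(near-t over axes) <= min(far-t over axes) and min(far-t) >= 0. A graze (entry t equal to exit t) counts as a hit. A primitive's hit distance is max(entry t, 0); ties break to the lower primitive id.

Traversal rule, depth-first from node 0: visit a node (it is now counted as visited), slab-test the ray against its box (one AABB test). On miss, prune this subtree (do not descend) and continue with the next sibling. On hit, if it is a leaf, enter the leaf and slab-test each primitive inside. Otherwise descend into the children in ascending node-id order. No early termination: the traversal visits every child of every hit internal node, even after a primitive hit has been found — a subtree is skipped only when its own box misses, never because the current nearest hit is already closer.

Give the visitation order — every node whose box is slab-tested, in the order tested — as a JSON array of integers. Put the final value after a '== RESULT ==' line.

Walk:
N0 x:[8,48] y:[17,91/3] z:[0,39/2] -> hit [17,39/2], descend [4, 6, 13, 15]
  N4 x:[8,36] y:[17,64/3] z:[0,4] -> miss, prune
  N6 x:[32,48] y:[22,91/3] z:[9/2,39/2] -> miss, prune
  N13 x:[10,26] y:[24,91/3] z:[2,33/2] -> miss, prune
  N15 x:[21,39] y:[19,23] z:[13/2,19] -> miss, prune

5 AABB tests over nodes [0, 4, 6, 13, 15]; 0 leaves entered; closest miss.

== RESULT ==
[0, 4, 6, 13, 15]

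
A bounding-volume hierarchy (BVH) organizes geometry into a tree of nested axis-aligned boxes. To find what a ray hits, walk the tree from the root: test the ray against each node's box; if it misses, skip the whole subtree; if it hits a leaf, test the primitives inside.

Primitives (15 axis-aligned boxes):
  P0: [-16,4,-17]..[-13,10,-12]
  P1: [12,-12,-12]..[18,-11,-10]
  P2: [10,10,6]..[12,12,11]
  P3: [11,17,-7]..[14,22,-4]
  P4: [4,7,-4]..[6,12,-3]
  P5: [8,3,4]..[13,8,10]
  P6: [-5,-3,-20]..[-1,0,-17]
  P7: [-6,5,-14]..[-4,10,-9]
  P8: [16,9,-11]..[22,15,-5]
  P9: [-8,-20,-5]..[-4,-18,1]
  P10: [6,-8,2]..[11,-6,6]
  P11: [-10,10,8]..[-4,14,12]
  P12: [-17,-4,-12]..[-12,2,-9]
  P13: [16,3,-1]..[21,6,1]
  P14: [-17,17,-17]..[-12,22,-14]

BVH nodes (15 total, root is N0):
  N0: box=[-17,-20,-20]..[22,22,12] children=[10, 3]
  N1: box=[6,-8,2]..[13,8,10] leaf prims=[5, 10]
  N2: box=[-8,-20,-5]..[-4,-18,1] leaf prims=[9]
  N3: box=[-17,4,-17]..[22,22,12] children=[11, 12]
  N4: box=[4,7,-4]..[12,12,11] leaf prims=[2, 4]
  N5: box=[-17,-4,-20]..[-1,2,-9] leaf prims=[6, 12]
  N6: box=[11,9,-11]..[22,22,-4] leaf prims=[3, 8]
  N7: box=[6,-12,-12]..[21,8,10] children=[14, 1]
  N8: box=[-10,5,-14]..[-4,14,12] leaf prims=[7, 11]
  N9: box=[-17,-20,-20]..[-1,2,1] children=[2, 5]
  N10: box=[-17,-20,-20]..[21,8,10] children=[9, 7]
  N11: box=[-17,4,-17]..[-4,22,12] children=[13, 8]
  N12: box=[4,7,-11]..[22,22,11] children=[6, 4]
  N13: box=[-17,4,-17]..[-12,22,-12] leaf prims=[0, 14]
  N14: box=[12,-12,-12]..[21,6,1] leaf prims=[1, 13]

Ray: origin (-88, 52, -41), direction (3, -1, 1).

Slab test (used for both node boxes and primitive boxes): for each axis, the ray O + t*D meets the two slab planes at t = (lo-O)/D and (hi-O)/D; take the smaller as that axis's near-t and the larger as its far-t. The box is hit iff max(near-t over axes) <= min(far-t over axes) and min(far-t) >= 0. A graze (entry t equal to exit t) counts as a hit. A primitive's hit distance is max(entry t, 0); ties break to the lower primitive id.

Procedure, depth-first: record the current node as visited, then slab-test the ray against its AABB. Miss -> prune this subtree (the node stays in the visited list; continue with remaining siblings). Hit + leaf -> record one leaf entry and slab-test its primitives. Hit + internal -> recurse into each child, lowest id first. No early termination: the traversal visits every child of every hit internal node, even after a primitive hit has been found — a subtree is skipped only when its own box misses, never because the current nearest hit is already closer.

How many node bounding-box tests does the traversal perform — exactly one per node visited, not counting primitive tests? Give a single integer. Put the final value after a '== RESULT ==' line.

Walk:
N0 x:[71/3,110/3] y:[30,72] z:[21,53] -> hit [30,110/3], descend [3, 10]
  N3 x:[71/3,110/3] y:[30,48] z:[24,53] -> hit [30,110/3], descend [11, 12]
    N11 x:[71/3,28] y:[30,48] z:[24,53] -> miss, prune
    N12 x:[92/3,110/3] y:[30,45] z:[30,52] -> hit [92/3,110/3], descend [4, 6]
      N4 x:[92/3,100/3] y:[40,45] z:[37,52] -> miss, prune
      N6 x:[33,110/3] y:[30,43] z:[30,37] -> hit [33,110/3] leaf, test {P3@t=34, P8(miss)}
  N10 x:[71/3,109/3] y:[44,72] z:[21,51] -> miss, prune

Visited [0, 3, 11, 12, 4, 6, 10]. Tests: 7 box, 1 leaf. Nearest: P3.

== RESULT ==
7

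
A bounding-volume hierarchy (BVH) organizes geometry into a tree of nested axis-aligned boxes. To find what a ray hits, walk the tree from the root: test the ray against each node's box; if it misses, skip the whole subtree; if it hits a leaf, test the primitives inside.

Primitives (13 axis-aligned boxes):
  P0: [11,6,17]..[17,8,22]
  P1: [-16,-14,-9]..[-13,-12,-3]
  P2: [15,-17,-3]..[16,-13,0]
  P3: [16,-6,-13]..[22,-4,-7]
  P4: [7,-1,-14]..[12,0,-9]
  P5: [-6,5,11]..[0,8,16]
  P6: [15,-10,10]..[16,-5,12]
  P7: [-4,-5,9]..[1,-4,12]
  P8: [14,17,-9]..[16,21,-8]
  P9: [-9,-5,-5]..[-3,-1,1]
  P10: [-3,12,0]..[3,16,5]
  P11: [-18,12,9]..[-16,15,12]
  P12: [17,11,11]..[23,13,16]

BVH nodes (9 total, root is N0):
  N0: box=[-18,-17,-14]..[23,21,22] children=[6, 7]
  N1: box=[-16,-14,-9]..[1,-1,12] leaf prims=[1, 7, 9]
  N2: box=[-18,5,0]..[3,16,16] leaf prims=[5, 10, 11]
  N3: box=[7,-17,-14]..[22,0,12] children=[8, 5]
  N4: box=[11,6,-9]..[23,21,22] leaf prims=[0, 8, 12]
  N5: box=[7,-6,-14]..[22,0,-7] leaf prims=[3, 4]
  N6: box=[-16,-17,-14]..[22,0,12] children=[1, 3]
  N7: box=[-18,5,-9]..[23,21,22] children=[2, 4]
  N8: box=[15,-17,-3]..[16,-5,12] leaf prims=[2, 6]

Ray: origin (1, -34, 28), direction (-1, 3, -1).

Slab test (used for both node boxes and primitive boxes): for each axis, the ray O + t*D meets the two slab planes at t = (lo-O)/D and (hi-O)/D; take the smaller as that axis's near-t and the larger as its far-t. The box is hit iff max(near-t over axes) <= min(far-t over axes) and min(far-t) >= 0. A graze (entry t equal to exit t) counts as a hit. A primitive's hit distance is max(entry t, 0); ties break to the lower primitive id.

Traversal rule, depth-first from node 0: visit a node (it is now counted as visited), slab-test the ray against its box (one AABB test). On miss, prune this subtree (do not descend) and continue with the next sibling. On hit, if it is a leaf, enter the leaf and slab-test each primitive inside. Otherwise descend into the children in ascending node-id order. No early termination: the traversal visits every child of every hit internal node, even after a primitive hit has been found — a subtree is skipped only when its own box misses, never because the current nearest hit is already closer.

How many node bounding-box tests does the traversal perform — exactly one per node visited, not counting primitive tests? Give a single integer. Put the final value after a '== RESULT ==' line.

Walk:
N0 x:[-22,19] y:[17/3,55/3] z:[6,42] -> hit [6,55/3], descend [6, 7]
  N6 x:[-21,17] y:[17/3,34/3] z:[16,42] -> miss, prune
  N7 x:[-22,19] y:[13,55/3] z:[6,37] -> hit [13,55/3], descend [2, 4]
    N2 x:[-2,19] y:[13,50/3] z:[12,28] -> hit [13,50/3] leaf, test {P5(miss), P10(miss), P11(miss)}
    N4 x:[-22,-10] y:[40/3,55/3] z:[6,37] -> miss, prune

Summary -> nodes [0, 6, 7, 2, 4]; box-tests=5; leaf-entries=1; first=miss

== RESULT ==
5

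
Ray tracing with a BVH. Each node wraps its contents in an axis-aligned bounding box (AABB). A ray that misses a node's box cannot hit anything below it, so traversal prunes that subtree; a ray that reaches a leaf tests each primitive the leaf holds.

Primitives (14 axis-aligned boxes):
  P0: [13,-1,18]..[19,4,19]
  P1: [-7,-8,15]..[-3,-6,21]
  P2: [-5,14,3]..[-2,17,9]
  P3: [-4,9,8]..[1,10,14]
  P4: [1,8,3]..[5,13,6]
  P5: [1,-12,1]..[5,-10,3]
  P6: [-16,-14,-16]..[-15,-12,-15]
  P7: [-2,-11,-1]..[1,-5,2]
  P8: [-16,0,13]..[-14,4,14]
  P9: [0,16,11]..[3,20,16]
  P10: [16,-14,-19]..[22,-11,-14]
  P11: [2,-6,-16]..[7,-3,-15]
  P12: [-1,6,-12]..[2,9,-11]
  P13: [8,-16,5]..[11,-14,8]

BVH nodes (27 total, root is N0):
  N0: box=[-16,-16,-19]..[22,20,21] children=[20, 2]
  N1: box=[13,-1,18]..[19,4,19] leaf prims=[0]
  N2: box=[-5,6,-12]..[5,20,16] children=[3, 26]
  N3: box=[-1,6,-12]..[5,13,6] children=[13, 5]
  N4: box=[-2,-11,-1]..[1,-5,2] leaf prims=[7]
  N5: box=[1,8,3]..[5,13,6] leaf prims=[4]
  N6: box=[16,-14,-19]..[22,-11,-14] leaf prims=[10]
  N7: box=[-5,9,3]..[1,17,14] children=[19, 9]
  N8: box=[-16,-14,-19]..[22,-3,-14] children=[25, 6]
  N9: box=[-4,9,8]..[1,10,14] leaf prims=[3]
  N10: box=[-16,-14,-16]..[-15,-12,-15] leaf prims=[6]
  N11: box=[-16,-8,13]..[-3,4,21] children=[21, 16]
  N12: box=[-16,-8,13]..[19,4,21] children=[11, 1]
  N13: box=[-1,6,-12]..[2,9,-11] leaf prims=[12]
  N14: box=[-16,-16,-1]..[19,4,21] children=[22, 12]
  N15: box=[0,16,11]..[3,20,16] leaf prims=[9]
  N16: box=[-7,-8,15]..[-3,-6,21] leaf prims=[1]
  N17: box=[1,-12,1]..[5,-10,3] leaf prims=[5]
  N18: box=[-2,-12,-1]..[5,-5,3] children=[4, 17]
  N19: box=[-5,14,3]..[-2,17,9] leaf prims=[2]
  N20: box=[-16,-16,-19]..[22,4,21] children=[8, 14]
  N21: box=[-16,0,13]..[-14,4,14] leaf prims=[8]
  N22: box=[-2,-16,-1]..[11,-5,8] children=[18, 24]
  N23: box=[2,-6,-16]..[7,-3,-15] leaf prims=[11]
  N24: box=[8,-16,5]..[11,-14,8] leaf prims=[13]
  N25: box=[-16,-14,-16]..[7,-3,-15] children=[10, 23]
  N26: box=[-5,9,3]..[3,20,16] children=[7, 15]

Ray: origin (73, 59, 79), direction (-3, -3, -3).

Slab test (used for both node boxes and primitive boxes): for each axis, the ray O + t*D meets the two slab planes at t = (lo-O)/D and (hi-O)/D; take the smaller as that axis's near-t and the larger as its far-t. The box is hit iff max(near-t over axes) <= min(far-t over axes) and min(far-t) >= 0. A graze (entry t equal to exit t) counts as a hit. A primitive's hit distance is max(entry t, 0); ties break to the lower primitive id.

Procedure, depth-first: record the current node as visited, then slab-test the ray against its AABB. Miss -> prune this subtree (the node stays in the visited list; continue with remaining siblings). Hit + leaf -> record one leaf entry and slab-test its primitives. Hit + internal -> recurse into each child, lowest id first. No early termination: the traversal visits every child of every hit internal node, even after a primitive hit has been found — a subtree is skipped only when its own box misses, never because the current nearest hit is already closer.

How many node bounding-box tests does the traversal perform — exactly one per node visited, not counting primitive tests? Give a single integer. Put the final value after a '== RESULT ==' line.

Trace the traversal:
N0 x:[17,89/3] y:[13,25] z:[58/3,98/3] -> hit [58/3,25], descend [2, 20]
  N2 x:[68/3,26] y:[13,53/3] z:[21,91/3] -> miss, prune
  N20 x:[17,89/3] y:[55/3,25] z:[58/3,98/3] -> hit [58/3,25], descend [8, 14]
    N8 x:[17,89/3] y:[62/3,73/3] z:[31,98/3] -> miss, prune
    N14 x:[18,89/3] y:[55/3,25] z:[58/3,80/3] -> hit [58/3,25], descend [12, 22]
      N12 x:[18,89/3] y:[55/3,67/3] z:[58/3,22] -> hit [58/3,22], descend [1, 11]
        N1 x:[18,20] y:[55/3,20] z:[20,61/3] -> hit [20,20] leaf, test {P0@t=20}
        N11 x:[76/3,89/3] y:[55/3,67/3] z:[58/3,22] -> miss, prune
      N22 x:[62/3,25] y:[64/3,25] z:[71/3,80/3] -> hit [71/3,25], descend [18, 24]
        N18 x:[68/3,25] y:[64/3,71/3] z:[76/3,80/3] -> miss, prune
        N24 x:[62/3,65/3] y:[73/3,25] z:[71/3,74/3] -> miss, prune

order=[0, 2, 20, 8, 14, 12, 1, 11, 22, 18, 24]  |boxes|=11  |leaves|=1  hit=P0

== RESULT ==
11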